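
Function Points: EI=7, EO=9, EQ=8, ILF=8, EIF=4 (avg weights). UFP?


UFP = EI*4 + EO*5 + EQ*4 + ILF*10 + EIF*7
UFP = 7*4 + 9*5 + 8*4 + 8*10 + 4*7
UFP = 28 + 45 + 32 + 80 + 28
UFP = 213

213


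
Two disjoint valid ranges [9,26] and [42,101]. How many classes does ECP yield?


Valid ranges: [9,26] and [42,101]
Class 1: x < 9 — invalid
Class 2: 9 ≤ x ≤ 26 — valid
Class 3: 26 < x < 42 — invalid (gap between ranges)
Class 4: 42 ≤ x ≤ 101 — valid
Class 5: x > 101 — invalid
Total equivalence classes: 5

5 equivalence classes


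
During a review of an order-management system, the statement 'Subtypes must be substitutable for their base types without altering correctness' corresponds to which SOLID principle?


This describes the Liskov Substitution Principle (LSP)

Liskov Substitution Principle (LSP)


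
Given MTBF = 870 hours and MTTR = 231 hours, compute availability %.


Availability = MTBF / (MTBF + MTTR)
Availability = 870 / (870 + 231)
Availability = 870 / 1101
Availability = 79.0191%

79.0191%


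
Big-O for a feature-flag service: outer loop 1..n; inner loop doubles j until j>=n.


Reasoning: linear outer times logarithmic inner
Complexity: O(n log n)

O(n log n)


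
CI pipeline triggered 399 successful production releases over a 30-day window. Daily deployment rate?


Formula: deployments per day = releases / days
= 399 / 30
= 13.3 deploys/day
(equivalently, 93.1 deploys/week)

13.3 deploys/day


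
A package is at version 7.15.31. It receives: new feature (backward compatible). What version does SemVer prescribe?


Current: 7.15.31
Change category: 'new feature (backward compatible)' → minor bump
SemVer rule: minor bump → increment MINOR, reset PATCH to 0 (MAJOR unchanged)
New: 7.16.0

7.16.0


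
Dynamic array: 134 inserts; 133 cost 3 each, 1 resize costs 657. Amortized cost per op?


Formula: Amortized cost = Total cost / Operations
Total cost = (133 * 3) + (1 * 657)
Total cost = 399 + 657 = 1056
Amortized = 1056 / 134 = 7.8806

7.8806


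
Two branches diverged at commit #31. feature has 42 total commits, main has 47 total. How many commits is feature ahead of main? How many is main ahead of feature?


Common ancestor: commit #31
feature commits after divergence: 42 - 31 = 11
main commits after divergence: 47 - 31 = 16
feature is 11 commits ahead of main
main is 16 commits ahead of feature

feature ahead: 11, main ahead: 16


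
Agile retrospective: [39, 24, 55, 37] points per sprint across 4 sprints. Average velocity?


Formula: Avg velocity = Total points / Number of sprints
Points: [39, 24, 55, 37]
Sum = 39 + 24 + 55 + 37 = 155
Avg velocity = 155 / 4 = 38.75 points/sprint

38.75 points/sprint


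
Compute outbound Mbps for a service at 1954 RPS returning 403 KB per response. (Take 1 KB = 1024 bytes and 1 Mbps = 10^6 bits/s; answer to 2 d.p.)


Formula: Mbps = payload_bytes * RPS * 8 / 1e6
Payload per request = 403 KB = 403 * 1024 = 412672 bytes
Total bytes/sec = 412672 * 1954 = 806361088
Total bits/sec = 806361088 * 8 = 6450888704
Mbps = 6450888704 / 1e6 = 6450.89

6450.89 Mbps


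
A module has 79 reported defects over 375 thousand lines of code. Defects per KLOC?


Defect density = defects / KLOC
Defect density = 79 / 375
Defect density = 0.211 defects/KLOC

0.211 defects/KLOC


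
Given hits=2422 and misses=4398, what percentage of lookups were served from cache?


Formula: hit rate = hits / (hits + misses) * 100
hit rate = 2422 / (2422 + 4398) * 100
hit rate = 2422 / 6820 * 100
hit rate = 35.51%

35.51%


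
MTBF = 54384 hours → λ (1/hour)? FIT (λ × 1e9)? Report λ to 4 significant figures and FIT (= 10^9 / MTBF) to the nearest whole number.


Formula: λ = 1 / MTBF; FIT = λ × 1e9 = 1e9 / MTBF
λ = 1 / 54384 ≈ 1.839e-05 failures/hour
FIT = 1e9 / 54384 ≈ 18388 failures per 1e9 hours (nearest whole number)

λ = 1.839e-05 /h, FIT = 18388


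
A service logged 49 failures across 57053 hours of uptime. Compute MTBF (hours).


Formula: MTBF = Total operating time / Number of failures
MTBF = 57053 / 49
MTBF = 1164.35 hours

1164.35 hours


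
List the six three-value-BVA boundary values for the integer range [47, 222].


Range: [47, 222]
Boundaries: just below min, min, min+1, max-1, max, just above max
Values: [46, 47, 48, 221, 222, 223]

[46, 47, 48, 221, 222, 223]


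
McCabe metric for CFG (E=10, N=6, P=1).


Formula: V(G) = E - N + 2P
V(G) = 10 - 6 + 2*1
V(G) = 4 + 2
V(G) = 6

6


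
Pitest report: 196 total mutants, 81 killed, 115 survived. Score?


Mutation score = killed / total * 100
Mutation score = 81 / 196 * 100
Mutation score = 41.33%

41.33%


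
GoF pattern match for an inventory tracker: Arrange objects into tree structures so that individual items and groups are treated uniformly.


This matches the Composite pattern

Composite


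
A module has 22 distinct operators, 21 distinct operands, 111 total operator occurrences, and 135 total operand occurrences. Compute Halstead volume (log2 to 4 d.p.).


Formula: V = N * log2(η), where N = N1 + N2 and η = η1 + η2
η = 22 + 21 = 43
N = 111 + 135 = 246
log2(43) ≈ 5.4263
V = 246 * 5.4263 = 1334.87

1334.87


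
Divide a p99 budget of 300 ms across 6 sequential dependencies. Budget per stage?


Formula: per_stage = total_budget / stages
per_stage = 300 / 6
per_stage = 50.0 ms

50.0 ms


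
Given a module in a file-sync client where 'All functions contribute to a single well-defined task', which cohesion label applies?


Reasoning: Best: single purpose
Type: Functional cohesion

Functional cohesion


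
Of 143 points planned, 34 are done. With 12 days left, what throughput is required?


Formula: Required rate = Remaining points / Days left
Remaining = 143 - 34 = 109 points
Required rate = 109 / 12 = 9.08 points/day

9.08 points/day


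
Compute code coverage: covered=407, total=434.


Coverage = covered / total * 100
Coverage = 407 / 434 * 100
Coverage = 93.78%

93.78%


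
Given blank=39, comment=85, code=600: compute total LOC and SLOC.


Total LOC = blank + comment + code
Total LOC = 39 + 85 + 600 = 724
SLOC (source only) = code = 600

Total LOC: 724, SLOC: 600


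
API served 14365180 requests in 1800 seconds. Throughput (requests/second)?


Formula: throughput = requests / seconds
throughput = 14365180 / 1800
throughput = 7980.66 requests/second

7980.66 requests/second


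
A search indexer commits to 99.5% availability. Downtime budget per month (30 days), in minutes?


Formula: allowed downtime = period * (100 - SLA) / 100
Period (month (30 days)) = 43200 minutes
Unavailability fraction = (100 - 99.5) / 100
Allowed downtime = 43200 * (100 - 99.5) / 100
Allowed downtime = 216.0 minutes

216.0 minutes


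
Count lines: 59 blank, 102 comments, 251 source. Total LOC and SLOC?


Total LOC = blank + comment + code
Total LOC = 59 + 102 + 251 = 412
SLOC (source only) = code = 251

Total LOC: 412, SLOC: 251


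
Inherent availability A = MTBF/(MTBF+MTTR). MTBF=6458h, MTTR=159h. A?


Availability = MTBF / (MTBF + MTTR)
Availability = 6458 / (6458 + 159)
Availability = 6458 / 6617
Availability = 97.5971%

97.5971%


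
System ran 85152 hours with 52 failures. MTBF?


Formula: MTBF = Total operating time / Number of failures
MTBF = 85152 / 52
MTBF = 1637.54 hours

1637.54 hours


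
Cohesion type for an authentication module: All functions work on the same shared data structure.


Reasoning: Functions share data
Type: Communicational cohesion

Communicational cohesion


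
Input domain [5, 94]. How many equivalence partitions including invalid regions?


Valid range: [5, 94]
Class 1: x < 5 — invalid
Class 2: 5 ≤ x ≤ 94 — valid
Class 3: x > 94 — invalid
Total equivalence classes: 3

3 equivalence classes


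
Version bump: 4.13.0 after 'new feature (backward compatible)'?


Current: 4.13.0
Change category: 'new feature (backward compatible)' → minor bump
SemVer rule: minor bump → increment MINOR, reset PATCH to 0 (MAJOR unchanged)
New: 4.14.0

4.14.0


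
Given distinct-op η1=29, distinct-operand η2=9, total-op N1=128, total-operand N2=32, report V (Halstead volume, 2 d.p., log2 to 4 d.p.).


Formula: V = N * log2(η), where N = N1 + N2 and η = η1 + η2
η = 29 + 9 = 38
N = 128 + 32 = 160
log2(38) ≈ 5.2479
V = 160 * 5.2479 = 839.66

839.66


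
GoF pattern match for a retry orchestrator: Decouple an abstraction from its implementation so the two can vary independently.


This matches the Bridge pattern

Bridge


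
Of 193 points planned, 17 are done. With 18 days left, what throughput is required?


Formula: Required rate = Remaining points / Days left
Remaining = 193 - 17 = 176 points
Required rate = 176 / 18 = 9.78 points/day

9.78 points/day


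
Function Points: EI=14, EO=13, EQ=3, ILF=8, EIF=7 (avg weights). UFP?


UFP = EI*4 + EO*5 + EQ*4 + ILF*10 + EIF*7
UFP = 14*4 + 13*5 + 3*4 + 8*10 + 7*7
UFP = 56 + 65 + 12 + 80 + 49
UFP = 262

262


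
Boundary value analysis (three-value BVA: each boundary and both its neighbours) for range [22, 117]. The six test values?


Range: [22, 117]
Boundaries: just below min, min, min+1, max-1, max, just above max
Values: [21, 22, 23, 116, 117, 118]

[21, 22, 23, 116, 117, 118]


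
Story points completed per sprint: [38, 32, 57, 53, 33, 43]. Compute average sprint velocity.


Formula: Avg velocity = Total points / Number of sprints
Points: [38, 32, 57, 53, 33, 43]
Sum = 38 + 32 + 57 + 53 + 33 + 43 = 256
Avg velocity = 256 / 6 = 42.67 points/sprint

42.67 points/sprint


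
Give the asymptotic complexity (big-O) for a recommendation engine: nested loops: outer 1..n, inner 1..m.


Reasoning: product of independent bounds
Complexity: O(n*m)

O(n*m)


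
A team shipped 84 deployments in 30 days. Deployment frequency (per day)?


Formula: deployments per day = releases / days
= 84 / 30
= 2.8 deploys/day
(equivalently, 19.6 deploys/week)

2.8 deploys/day


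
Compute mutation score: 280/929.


Mutation score = killed / total * 100
Mutation score = 280 / 929 * 100
Mutation score = 30.14%

30.14%


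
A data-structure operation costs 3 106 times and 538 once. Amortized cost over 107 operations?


Formula: Amortized cost = Total cost / Operations
Total cost = (106 * 3) + (1 * 538)
Total cost = 318 + 538 = 856
Amortized = 856 / 107 = 8.0

8.0


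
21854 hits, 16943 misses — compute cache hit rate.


Formula: hit rate = hits / (hits + misses) * 100
hit rate = 21854 / (21854 + 16943) * 100
hit rate = 21854 / 38797 * 100
hit rate = 56.33%

56.33%


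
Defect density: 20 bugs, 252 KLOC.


Defect density = defects / KLOC
Defect density = 20 / 252
Defect density = 0.079 defects/KLOC

0.079 defects/KLOC


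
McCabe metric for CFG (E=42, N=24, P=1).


Formula: V(G) = E - N + 2P
V(G) = 42 - 24 + 2*1
V(G) = 18 + 2
V(G) = 20

20


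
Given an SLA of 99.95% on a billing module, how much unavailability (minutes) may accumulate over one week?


Formula: allowed downtime = period * (100 - SLA) / 100
Period (week) = 10080 minutes
Unavailability fraction = (100 - 99.95) / 100
Allowed downtime = 10080 * (100 - 99.95) / 100
Allowed downtime = 5.04 minutes

5.04 minutes


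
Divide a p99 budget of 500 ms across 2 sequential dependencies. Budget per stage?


Formula: per_stage = total_budget / stages
per_stage = 500 / 2
per_stage = 250.0 ms

250.0 ms


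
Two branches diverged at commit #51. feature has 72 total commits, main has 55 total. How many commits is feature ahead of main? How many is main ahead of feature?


Common ancestor: commit #51
feature commits after divergence: 72 - 51 = 21
main commits after divergence: 55 - 51 = 4
feature is 21 commits ahead of main
main is 4 commits ahead of feature

feature ahead: 21, main ahead: 4


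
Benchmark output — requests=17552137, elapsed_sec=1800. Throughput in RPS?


Formula: throughput = requests / seconds
throughput = 17552137 / 1800
throughput = 9751.19 requests/second

9751.19 requests/second


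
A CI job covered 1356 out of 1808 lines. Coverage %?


Coverage = covered / total * 100
Coverage = 1356 / 1808 * 100
Coverage = 75.0%

75.0%


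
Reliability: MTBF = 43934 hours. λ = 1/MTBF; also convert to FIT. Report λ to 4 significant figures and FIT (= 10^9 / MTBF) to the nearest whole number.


Formula: λ = 1 / MTBF; FIT = λ × 1e9 = 1e9 / MTBF
λ = 1 / 43934 ≈ 2.276e-05 failures/hour
FIT = 1e9 / 43934 ≈ 22761 failures per 1e9 hours (nearest whole number)

λ = 2.276e-05 /h, FIT = 22761


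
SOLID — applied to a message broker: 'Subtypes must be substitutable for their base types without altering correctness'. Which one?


This describes the Liskov Substitution Principle (LSP)

Liskov Substitution Principle (LSP)


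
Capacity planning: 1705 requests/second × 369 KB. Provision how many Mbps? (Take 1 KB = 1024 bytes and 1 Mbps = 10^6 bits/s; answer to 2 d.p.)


Formula: Mbps = payload_bytes * RPS * 8 / 1e6
Payload per request = 369 KB = 369 * 1024 = 377856 bytes
Total bytes/sec = 377856 * 1705 = 644244480
Total bits/sec = 644244480 * 8 = 5153955840
Mbps = 5153955840 / 1e6 = 5153.96

5153.96 Mbps


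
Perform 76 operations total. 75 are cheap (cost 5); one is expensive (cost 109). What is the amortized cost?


Formula: Amortized cost = Total cost / Operations
Total cost = (75 * 5) + (1 * 109)
Total cost = 375 + 109 = 484
Amortized = 484 / 76 = 6.3684

6.3684


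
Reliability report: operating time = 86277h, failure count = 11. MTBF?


Formula: MTBF = Total operating time / Number of failures
MTBF = 86277 / 11
MTBF = 7843.36 hours

7843.36 hours


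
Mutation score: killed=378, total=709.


Mutation score = killed / total * 100
Mutation score = 378 / 709 * 100
Mutation score = 53.31%

53.31%


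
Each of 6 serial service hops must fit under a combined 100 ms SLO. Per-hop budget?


Formula: per_stage = total_budget / stages
per_stage = 100 / 6
per_stage = 16.67 ms

16.67 ms


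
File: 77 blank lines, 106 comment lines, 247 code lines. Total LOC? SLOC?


Total LOC = blank + comment + code
Total LOC = 77 + 106 + 247 = 430
SLOC (source only) = code = 247

Total LOC: 430, SLOC: 247


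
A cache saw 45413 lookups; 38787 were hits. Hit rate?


Formula: hit rate = hits / (hits + misses) * 100
hit rate = 38787 / (38787 + 6626) * 100
hit rate = 38787 / 45413 * 100
hit rate = 85.41%

85.41%


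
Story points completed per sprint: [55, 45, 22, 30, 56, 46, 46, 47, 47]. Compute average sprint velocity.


Formula: Avg velocity = Total points / Number of sprints
Points: [55, 45, 22, 30, 56, 46, 46, 47, 47]
Sum = 55 + 45 + 22 + 30 + 56 + 46 + 46 + 47 + 47 = 394
Avg velocity = 394 / 9 = 43.78 points/sprint

43.78 points/sprint


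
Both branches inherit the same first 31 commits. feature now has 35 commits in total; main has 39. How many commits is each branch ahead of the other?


Common ancestor: commit #31
feature commits after divergence: 35 - 31 = 4
main commits after divergence: 39 - 31 = 8
feature is 4 commits ahead of main
main is 8 commits ahead of feature

feature ahead: 4, main ahead: 8


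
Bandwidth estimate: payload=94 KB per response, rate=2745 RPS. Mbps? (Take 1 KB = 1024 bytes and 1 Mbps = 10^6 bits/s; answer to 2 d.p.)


Formula: Mbps = payload_bytes * RPS * 8 / 1e6
Payload per request = 94 KB = 94 * 1024 = 96256 bytes
Total bytes/sec = 96256 * 2745 = 264222720
Total bits/sec = 264222720 * 8 = 2113781760
Mbps = 2113781760 / 1e6 = 2113.78

2113.78 Mbps


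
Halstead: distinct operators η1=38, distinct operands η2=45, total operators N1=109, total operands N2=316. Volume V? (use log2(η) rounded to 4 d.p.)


Formula: V = N * log2(η), where N = N1 + N2 and η = η1 + η2
η = 38 + 45 = 83
N = 109 + 316 = 425
log2(83) ≈ 6.3750
V = 425 * 6.3750 = 2709.38

2709.38


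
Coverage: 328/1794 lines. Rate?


Coverage = covered / total * 100
Coverage = 328 / 1794 * 100
Coverage = 18.28%

18.28%


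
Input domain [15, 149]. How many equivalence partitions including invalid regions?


Valid range: [15, 149]
Class 1: x < 15 — invalid
Class 2: 15 ≤ x ≤ 149 — valid
Class 3: x > 149 — invalid
Total equivalence classes: 3

3 equivalence classes


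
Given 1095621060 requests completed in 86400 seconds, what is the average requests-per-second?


Formula: throughput = requests / seconds
throughput = 1095621060 / 86400
throughput = 12680.8 requests/second

12680.8 requests/second


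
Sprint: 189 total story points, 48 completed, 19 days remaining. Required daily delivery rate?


Formula: Required rate = Remaining points / Days left
Remaining = 189 - 48 = 141 points
Required rate = 141 / 19 = 7.42 points/day

7.42 points/day


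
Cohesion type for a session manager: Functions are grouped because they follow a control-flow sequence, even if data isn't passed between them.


Reasoning: Grouped by order of execution within a routine, not by data flow
Type: Procedural cohesion

Procedural cohesion


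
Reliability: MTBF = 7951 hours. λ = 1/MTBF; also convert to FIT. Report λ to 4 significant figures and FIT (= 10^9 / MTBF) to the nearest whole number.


Formula: λ = 1 / MTBF; FIT = λ × 1e9 = 1e9 / MTBF
λ = 1 / 7951 ≈ 1.258e-04 failures/hour
FIT = 1e9 / 7951 ≈ 125770 failures per 1e9 hours (nearest whole number)

λ = 1.258e-04 /h, FIT = 125770


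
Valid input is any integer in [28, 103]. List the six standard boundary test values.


Range: [28, 103]
Boundaries: just below min, min, min+1, max-1, max, just above max
Values: [27, 28, 29, 102, 103, 104]

[27, 28, 29, 102, 103, 104]


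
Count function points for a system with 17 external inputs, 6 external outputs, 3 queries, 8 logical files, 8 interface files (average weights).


UFP = EI*4 + EO*5 + EQ*4 + ILF*10 + EIF*7
UFP = 17*4 + 6*5 + 3*4 + 8*10 + 8*7
UFP = 68 + 30 + 12 + 80 + 56
UFP = 246

246


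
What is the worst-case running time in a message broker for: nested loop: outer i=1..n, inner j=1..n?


Reasoning: n iterations times n iterations
Complexity: O(n^2)

O(n^2)


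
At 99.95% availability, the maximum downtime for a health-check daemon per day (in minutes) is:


Formula: allowed downtime = period * (100 - SLA) / 100
Period (day) = 1440 minutes
Unavailability fraction = (100 - 99.95) / 100
Allowed downtime = 1440 * (100 - 99.95) / 100
Allowed downtime = 0.72 minutes

0.72 minutes


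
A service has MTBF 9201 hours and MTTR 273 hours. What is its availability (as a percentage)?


Availability = MTBF / (MTBF + MTTR)
Availability = 9201 / (9201 + 273)
Availability = 9201 / 9474
Availability = 97.1184%

97.1184%


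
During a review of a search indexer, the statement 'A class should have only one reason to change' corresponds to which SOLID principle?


This describes the Single Responsibility Principle (SRP)

Single Responsibility Principle (SRP)


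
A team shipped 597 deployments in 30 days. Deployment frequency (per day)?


Formula: deployments per day = releases / days
= 597 / 30
= 19.9 deploys/day
(equivalently, 139.3 deploys/week)

19.9 deploys/day


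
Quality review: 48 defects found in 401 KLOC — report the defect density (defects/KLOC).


Defect density = defects / KLOC
Defect density = 48 / 401
Defect density = 0.12 defects/KLOC

0.12 defects/KLOC


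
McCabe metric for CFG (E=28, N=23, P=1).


Formula: V(G) = E - N + 2P
V(G) = 28 - 23 + 2*1
V(G) = 5 + 2
V(G) = 7

7


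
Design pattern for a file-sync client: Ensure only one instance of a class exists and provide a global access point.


This matches the Singleton pattern

Singleton


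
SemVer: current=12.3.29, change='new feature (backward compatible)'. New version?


Current: 12.3.29
Change category: 'new feature (backward compatible)' → minor bump
SemVer rule: minor bump → increment MINOR, reset PATCH to 0 (MAJOR unchanged)
New: 12.4.0

12.4.0


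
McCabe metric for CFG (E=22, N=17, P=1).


Formula: V(G) = E - N + 2P
V(G) = 22 - 17 + 2*1
V(G) = 5 + 2
V(G) = 7

7


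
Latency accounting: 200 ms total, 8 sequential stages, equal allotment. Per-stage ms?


Formula: per_stage = total_budget / stages
per_stage = 200 / 8
per_stage = 25.0 ms

25.0 ms


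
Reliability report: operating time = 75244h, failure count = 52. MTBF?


Formula: MTBF = Total operating time / Number of failures
MTBF = 75244 / 52
MTBF = 1447.0 hours

1447.0 hours


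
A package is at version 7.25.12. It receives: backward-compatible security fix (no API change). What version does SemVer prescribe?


Current: 7.25.12
Change category: 'backward-compatible security fix (no API change)' → patch bump
SemVer rule: patch bump → increment PATCH (MAJOR and MINOR unchanged)
New: 7.25.13

7.25.13


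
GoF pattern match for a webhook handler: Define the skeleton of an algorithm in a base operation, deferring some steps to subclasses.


This matches the Template Method pattern

Template Method


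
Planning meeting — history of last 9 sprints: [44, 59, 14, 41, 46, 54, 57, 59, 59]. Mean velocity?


Formula: Avg velocity = Total points / Number of sprints
Points: [44, 59, 14, 41, 46, 54, 57, 59, 59]
Sum = 44 + 59 + 14 + 41 + 46 + 54 + 57 + 59 + 59 = 433
Avg velocity = 433 / 9 = 48.11 points/sprint

48.11 points/sprint


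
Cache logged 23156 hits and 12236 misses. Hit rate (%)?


Formula: hit rate = hits / (hits + misses) * 100
hit rate = 23156 / (23156 + 12236) * 100
hit rate = 23156 / 35392 * 100
hit rate = 65.43%

65.43%


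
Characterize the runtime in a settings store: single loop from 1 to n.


Reasoning: one pass through n items
Complexity: O(n)

O(n)


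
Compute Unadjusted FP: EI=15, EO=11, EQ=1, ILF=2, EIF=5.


UFP = EI*4 + EO*5 + EQ*4 + ILF*10 + EIF*7
UFP = 15*4 + 11*5 + 1*4 + 2*10 + 5*7
UFP = 60 + 55 + 4 + 20 + 35
UFP = 174

174


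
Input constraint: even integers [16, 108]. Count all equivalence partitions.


Constraint: even integers in [16, 108]
Class 1: x < 16 — out-of-range invalid
Class 2: x in [16,108] but odd — wrong type invalid
Class 3: x in [16,108] and even — valid
Class 4: x > 108 — out-of-range invalid
Total equivalence classes: 4

4 equivalence classes


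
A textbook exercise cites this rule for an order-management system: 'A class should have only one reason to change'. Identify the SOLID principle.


This describes the Single Responsibility Principle (SRP)

Single Responsibility Principle (SRP)


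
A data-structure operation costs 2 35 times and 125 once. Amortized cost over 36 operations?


Formula: Amortized cost = Total cost / Operations
Total cost = (35 * 2) + (1 * 125)
Total cost = 70 + 125 = 195
Amortized = 195 / 36 = 5.4167

5.4167


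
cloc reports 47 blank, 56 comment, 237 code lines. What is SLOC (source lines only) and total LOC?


Total LOC = blank + comment + code
Total LOC = 47 + 56 + 237 = 340
SLOC (source only) = code = 237

Total LOC: 340, SLOC: 237


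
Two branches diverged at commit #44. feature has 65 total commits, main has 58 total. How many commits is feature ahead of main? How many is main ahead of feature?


Common ancestor: commit #44
feature commits after divergence: 65 - 44 = 21
main commits after divergence: 58 - 44 = 14
feature is 21 commits ahead of main
main is 14 commits ahead of feature

feature ahead: 21, main ahead: 14


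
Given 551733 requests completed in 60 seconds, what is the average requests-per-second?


Formula: throughput = requests / seconds
throughput = 551733 / 60
throughput = 9195.55 requests/second

9195.55 requests/second


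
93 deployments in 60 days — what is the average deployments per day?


Formula: deployments per day = releases / days
= 93 / 60
= 1.55 deploys/day
(equivalently, 10.85 deploys/week)

1.55 deploys/day


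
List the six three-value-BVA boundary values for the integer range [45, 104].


Range: [45, 104]
Boundaries: just below min, min, min+1, max-1, max, just above max
Values: [44, 45, 46, 103, 104, 105]

[44, 45, 46, 103, 104, 105]


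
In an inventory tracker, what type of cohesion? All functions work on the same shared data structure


Reasoning: Functions share data
Type: Communicational cohesion

Communicational cohesion


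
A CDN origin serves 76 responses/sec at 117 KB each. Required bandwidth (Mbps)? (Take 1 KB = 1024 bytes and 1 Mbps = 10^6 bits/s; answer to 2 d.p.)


Formula: Mbps = payload_bytes * RPS * 8 / 1e6
Payload per request = 117 KB = 117 * 1024 = 119808 bytes
Total bytes/sec = 119808 * 76 = 9105408
Total bits/sec = 9105408 * 8 = 72843264
Mbps = 72843264 / 1e6 = 72.84

72.84 Mbps


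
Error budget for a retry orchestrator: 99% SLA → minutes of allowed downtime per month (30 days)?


Formula: allowed downtime = period * (100 - SLA) / 100
Period (month (30 days)) = 43200 minutes
Unavailability fraction = (100 - 99.0) / 100
Allowed downtime = 43200 * (100 - 99.0) / 100
Allowed downtime = 432.0 minutes

432.0 minutes


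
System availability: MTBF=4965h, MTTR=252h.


Availability = MTBF / (MTBF + MTTR)
Availability = 4965 / (4965 + 252)
Availability = 4965 / 5217
Availability = 95.1696%

95.1696%


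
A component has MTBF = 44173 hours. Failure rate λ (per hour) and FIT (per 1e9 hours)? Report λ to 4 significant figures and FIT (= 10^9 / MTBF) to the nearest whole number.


Formula: λ = 1 / MTBF; FIT = λ × 1e9 = 1e9 / MTBF
λ = 1 / 44173 ≈ 2.264e-05 failures/hour
FIT = 1e9 / 44173 ≈ 22638 failures per 1e9 hours (nearest whole number)

λ = 2.264e-05 /h, FIT = 22638


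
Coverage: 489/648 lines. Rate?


Coverage = covered / total * 100
Coverage = 489 / 648 * 100
Coverage = 75.46%

75.46%


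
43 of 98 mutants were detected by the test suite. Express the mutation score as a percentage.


Mutation score = killed / total * 100
Mutation score = 43 / 98 * 100
Mutation score = 43.88%

43.88%


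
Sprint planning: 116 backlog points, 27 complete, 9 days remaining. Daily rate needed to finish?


Formula: Required rate = Remaining points / Days left
Remaining = 116 - 27 = 89 points
Required rate = 89 / 9 = 9.89 points/day

9.89 points/day


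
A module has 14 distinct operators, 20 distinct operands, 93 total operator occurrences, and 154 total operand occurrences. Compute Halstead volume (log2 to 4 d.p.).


Formula: V = N * log2(η), where N = N1 + N2 and η = η1 + η2
η = 14 + 20 = 34
N = 93 + 154 = 247
log2(34) ≈ 5.0875
V = 247 * 5.0875 = 1256.61

1256.61


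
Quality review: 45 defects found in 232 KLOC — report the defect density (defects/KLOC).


Defect density = defects / KLOC
Defect density = 45 / 232
Defect density = 0.194 defects/KLOC

0.194 defects/KLOC


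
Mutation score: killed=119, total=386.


Mutation score = killed / total * 100
Mutation score = 119 / 386 * 100
Mutation score = 30.83%

30.83%


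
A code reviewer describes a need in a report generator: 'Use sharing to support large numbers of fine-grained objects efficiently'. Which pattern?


This matches the Flyweight pattern

Flyweight


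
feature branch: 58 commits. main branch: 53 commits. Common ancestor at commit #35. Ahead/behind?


Common ancestor: commit #35
feature commits after divergence: 58 - 35 = 23
main commits after divergence: 53 - 35 = 18
feature is 23 commits ahead of main
main is 18 commits ahead of feature

feature ahead: 23, main ahead: 18


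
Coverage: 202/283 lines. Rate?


Coverage = covered / total * 100
Coverage = 202 / 283 * 100
Coverage = 71.38%

71.38%


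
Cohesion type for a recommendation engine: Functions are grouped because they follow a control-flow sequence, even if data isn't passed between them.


Reasoning: Grouped by order of execution within a routine, not by data flow
Type: Procedural cohesion

Procedural cohesion


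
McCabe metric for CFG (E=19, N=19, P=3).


Formula: V(G) = E - N + 2P
V(G) = 19 - 19 + 2*3
V(G) = 0 + 6
V(G) = 6

6


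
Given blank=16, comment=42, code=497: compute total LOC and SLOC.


Total LOC = blank + comment + code
Total LOC = 16 + 42 + 497 = 555
SLOC (source only) = code = 497

Total LOC: 555, SLOC: 497


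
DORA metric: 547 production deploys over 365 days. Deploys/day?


Formula: deployments per day = releases / days
= 547 / 365
= 1.499 deploys/day
(equivalently, 10.49 deploys/week)

1.499 deploys/day


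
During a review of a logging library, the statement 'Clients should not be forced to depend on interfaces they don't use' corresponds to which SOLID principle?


This describes the Interface Segregation Principle (ISP)

Interface Segregation Principle (ISP)


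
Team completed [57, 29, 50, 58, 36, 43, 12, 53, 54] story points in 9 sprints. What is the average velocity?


Formula: Avg velocity = Total points / Number of sprints
Points: [57, 29, 50, 58, 36, 43, 12, 53, 54]
Sum = 57 + 29 + 50 + 58 + 36 + 43 + 12 + 53 + 54 = 392
Avg velocity = 392 / 9 = 43.56 points/sprint

43.56 points/sprint


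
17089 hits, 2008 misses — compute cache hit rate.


Formula: hit rate = hits / (hits + misses) * 100
hit rate = 17089 / (17089 + 2008) * 100
hit rate = 17089 / 19097 * 100
hit rate = 89.49%

89.49%


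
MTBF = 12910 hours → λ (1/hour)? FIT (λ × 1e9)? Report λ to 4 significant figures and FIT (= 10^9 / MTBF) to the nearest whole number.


Formula: λ = 1 / MTBF; FIT = λ × 1e9 = 1e9 / MTBF
λ = 1 / 12910 ≈ 7.746e-05 failures/hour
FIT = 1e9 / 12910 ≈ 77459 failures per 1e9 hours (nearest whole number)

λ = 7.746e-05 /h, FIT = 77459


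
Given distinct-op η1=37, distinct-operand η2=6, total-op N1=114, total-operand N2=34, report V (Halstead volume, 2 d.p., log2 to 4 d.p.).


Formula: V = N * log2(η), where N = N1 + N2 and η = η1 + η2
η = 37 + 6 = 43
N = 114 + 34 = 148
log2(43) ≈ 5.4263
V = 148 * 5.4263 = 803.09

803.09


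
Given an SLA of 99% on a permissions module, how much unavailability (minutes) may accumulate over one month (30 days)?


Formula: allowed downtime = period * (100 - SLA) / 100
Period (month (30 days)) = 43200 minutes
Unavailability fraction = (100 - 99.0) / 100
Allowed downtime = 43200 * (100 - 99.0) / 100
Allowed downtime = 432.0 minutes

432.0 minutes


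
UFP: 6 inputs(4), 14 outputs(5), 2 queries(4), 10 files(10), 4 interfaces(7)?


UFP = EI*4 + EO*5 + EQ*4 + ILF*10 + EIF*7
UFP = 6*4 + 14*5 + 2*4 + 10*10 + 4*7
UFP = 24 + 70 + 8 + 100 + 28
UFP = 230

230


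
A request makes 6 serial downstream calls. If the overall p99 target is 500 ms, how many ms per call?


Formula: per_stage = total_budget / stages
per_stage = 500 / 6
per_stage = 83.33 ms

83.33 ms


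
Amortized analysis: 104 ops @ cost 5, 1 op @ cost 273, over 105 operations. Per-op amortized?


Formula: Amortized cost = Total cost / Operations
Total cost = (104 * 5) + (1 * 273)
Total cost = 520 + 273 = 793
Amortized = 793 / 105 = 7.5524

7.5524


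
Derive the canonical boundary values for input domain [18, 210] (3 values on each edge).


Range: [18, 210]
Boundaries: just below min, min, min+1, max-1, max, just above max
Values: [17, 18, 19, 209, 210, 211]

[17, 18, 19, 209, 210, 211]


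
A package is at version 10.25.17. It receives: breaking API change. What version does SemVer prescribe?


Current: 10.25.17
Change category: 'breaking API change' → major bump
SemVer rule: major bump → increment MAJOR, reset MINOR and PATCH to 0
New: 11.0.0

11.0.0


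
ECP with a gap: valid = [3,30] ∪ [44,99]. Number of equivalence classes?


Valid ranges: [3,30] and [44,99]
Class 1: x < 3 — invalid
Class 2: 3 ≤ x ≤ 30 — valid
Class 3: 30 < x < 44 — invalid (gap between ranges)
Class 4: 44 ≤ x ≤ 99 — valid
Class 5: x > 99 — invalid
Total equivalence classes: 5

5 equivalence classes


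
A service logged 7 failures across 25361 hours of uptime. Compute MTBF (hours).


Formula: MTBF = Total operating time / Number of failures
MTBF = 25361 / 7
MTBF = 3623.0 hours

3623.0 hours


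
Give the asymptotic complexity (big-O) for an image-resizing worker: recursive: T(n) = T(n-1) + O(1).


Reasoning: linear recursion with constant work per frame
Complexity: O(n)

O(n)


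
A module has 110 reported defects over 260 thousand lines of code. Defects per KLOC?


Defect density = defects / KLOC
Defect density = 110 / 260
Defect density = 0.423 defects/KLOC

0.423 defects/KLOC


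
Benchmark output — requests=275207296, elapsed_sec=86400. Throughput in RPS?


Formula: throughput = requests / seconds
throughput = 275207296 / 86400
throughput = 3185.27 requests/second

3185.27 requests/second


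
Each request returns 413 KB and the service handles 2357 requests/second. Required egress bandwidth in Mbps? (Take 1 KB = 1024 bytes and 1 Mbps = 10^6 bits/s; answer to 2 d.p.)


Formula: Mbps = payload_bytes * RPS * 8 / 1e6
Payload per request = 413 KB = 413 * 1024 = 422912 bytes
Total bytes/sec = 422912 * 2357 = 996803584
Total bits/sec = 996803584 * 8 = 7974428672
Mbps = 7974428672 / 1e6 = 7974.43

7974.43 Mbps


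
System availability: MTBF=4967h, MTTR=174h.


Availability = MTBF / (MTBF + MTTR)
Availability = 4967 / (4967 + 174)
Availability = 4967 / 5141
Availability = 96.6154%

96.6154%


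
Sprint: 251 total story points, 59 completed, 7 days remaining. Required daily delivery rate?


Formula: Required rate = Remaining points / Days left
Remaining = 251 - 59 = 192 points
Required rate = 192 / 7 = 27.43 points/day

27.43 points/day


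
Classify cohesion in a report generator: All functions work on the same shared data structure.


Reasoning: Functions share data
Type: Communicational cohesion

Communicational cohesion


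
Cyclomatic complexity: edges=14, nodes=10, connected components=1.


Formula: V(G) = E - N + 2P
V(G) = 14 - 10 + 2*1
V(G) = 4 + 2
V(G) = 6

6


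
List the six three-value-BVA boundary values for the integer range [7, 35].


Range: [7, 35]
Boundaries: just below min, min, min+1, max-1, max, just above max
Values: [6, 7, 8, 34, 35, 36]

[6, 7, 8, 34, 35, 36]


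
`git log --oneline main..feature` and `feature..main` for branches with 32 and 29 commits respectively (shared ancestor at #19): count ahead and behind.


Common ancestor: commit #19
feature commits after divergence: 32 - 19 = 13
main commits after divergence: 29 - 19 = 10
feature is 13 commits ahead of main
main is 10 commits ahead of feature

feature ahead: 13, main ahead: 10


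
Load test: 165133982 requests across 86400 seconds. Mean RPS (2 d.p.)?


Formula: throughput = requests / seconds
throughput = 165133982 / 86400
throughput = 1911.27 requests/second

1911.27 requests/second


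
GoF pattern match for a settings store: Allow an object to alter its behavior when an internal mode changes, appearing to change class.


This matches the State pattern

State


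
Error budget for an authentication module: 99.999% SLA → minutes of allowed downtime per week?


Formula: allowed downtime = period * (100 - SLA) / 100
Period (week) = 10080 minutes
Unavailability fraction = (100 - 99.999) / 100
Allowed downtime = 10080 * (100 - 99.999) / 100
Allowed downtime = 0.1008 minutes

0.1008 minutes


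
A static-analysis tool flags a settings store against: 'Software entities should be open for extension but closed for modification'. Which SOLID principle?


This describes the Open/Closed Principle (OCP)

Open/Closed Principle (OCP)


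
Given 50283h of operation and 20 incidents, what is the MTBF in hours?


Formula: MTBF = Total operating time / Number of failures
MTBF = 50283 / 20
MTBF = 2514.15 hours

2514.15 hours


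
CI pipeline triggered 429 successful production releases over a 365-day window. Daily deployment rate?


Formula: deployments per day = releases / days
= 429 / 365
= 1.175 deploys/day
(equivalently, 8.23 deploys/week)

1.175 deploys/day


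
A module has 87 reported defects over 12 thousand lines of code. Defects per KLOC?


Defect density = defects / KLOC
Defect density = 87 / 12
Defect density = 7.25 defects/KLOC

7.25 defects/KLOC


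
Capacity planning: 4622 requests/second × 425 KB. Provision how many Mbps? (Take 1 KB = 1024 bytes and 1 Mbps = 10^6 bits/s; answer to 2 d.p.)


Formula: Mbps = payload_bytes * RPS * 8 / 1e6
Payload per request = 425 KB = 425 * 1024 = 435200 bytes
Total bytes/sec = 435200 * 4622 = 2011494400
Total bits/sec = 2011494400 * 8 = 16091955200
Mbps = 16091955200 / 1e6 = 16091.96

16091.96 Mbps


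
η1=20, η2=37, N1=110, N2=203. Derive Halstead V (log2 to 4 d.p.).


Formula: V = N * log2(η), where N = N1 + N2 and η = η1 + η2
η = 20 + 37 = 57
N = 110 + 203 = 313
log2(57) ≈ 5.8329
V = 313 * 5.8329 = 1825.70

1825.70


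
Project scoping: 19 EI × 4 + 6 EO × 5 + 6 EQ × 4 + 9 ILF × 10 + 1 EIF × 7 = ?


UFP = EI*4 + EO*5 + EQ*4 + ILF*10 + EIF*7
UFP = 19*4 + 6*5 + 6*4 + 9*10 + 1*7
UFP = 76 + 30 + 24 + 90 + 7
UFP = 227

227


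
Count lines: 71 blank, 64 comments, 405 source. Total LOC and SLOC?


Total LOC = blank + comment + code
Total LOC = 71 + 64 + 405 = 540
SLOC (source only) = code = 405

Total LOC: 540, SLOC: 405


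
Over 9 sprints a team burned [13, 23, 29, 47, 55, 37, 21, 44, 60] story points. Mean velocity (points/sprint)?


Formula: Avg velocity = Total points / Number of sprints
Points: [13, 23, 29, 47, 55, 37, 21, 44, 60]
Sum = 13 + 23 + 29 + 47 + 55 + 37 + 21 + 44 + 60 = 329
Avg velocity = 329 / 9 = 36.56 points/sprint

36.56 points/sprint


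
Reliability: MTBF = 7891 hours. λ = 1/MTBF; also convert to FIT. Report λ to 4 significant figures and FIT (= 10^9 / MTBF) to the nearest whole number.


Formula: λ = 1 / MTBF; FIT = λ × 1e9 = 1e9 / MTBF
λ = 1 / 7891 ≈ 1.267e-04 failures/hour
FIT = 1e9 / 7891 ≈ 126727 failures per 1e9 hours (nearest whole number)

λ = 1.267e-04 /h, FIT = 126727


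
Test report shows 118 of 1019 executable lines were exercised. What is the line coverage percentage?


Coverage = covered / total * 100
Coverage = 118 / 1019 * 100
Coverage = 11.58%

11.58%


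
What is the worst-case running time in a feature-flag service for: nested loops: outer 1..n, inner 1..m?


Reasoning: product of independent bounds
Complexity: O(n*m)

O(n*m)


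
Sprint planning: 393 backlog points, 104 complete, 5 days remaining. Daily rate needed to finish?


Formula: Required rate = Remaining points / Days left
Remaining = 393 - 104 = 289 points
Required rate = 289 / 5 = 57.8 points/day

57.8 points/day


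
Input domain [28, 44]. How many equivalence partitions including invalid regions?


Valid range: [28, 44]
Class 1: x < 28 — invalid
Class 2: 28 ≤ x ≤ 44 — valid
Class 3: x > 44 — invalid
Total equivalence classes: 3

3 equivalence classes


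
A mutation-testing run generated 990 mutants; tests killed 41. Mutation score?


Mutation score = killed / total * 100
Mutation score = 41 / 990 * 100
Mutation score = 4.14%

4.14%


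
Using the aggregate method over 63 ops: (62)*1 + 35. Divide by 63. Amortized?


Formula: Amortized cost = Total cost / Operations
Total cost = (62 * 1) + (1 * 35)
Total cost = 62 + 35 = 97
Amortized = 97 / 63 = 1.5397

1.5397


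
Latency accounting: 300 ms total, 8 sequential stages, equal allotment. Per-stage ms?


Formula: per_stage = total_budget / stages
per_stage = 300 / 8
per_stage = 37.5 ms

37.5 ms


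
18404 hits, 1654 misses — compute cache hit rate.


Formula: hit rate = hits / (hits + misses) * 100
hit rate = 18404 / (18404 + 1654) * 100
hit rate = 18404 / 20058 * 100
hit rate = 91.75%

91.75%


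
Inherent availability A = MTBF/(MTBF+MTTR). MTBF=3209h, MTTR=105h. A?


Availability = MTBF / (MTBF + MTTR)
Availability = 3209 / (3209 + 105)
Availability = 3209 / 3314
Availability = 96.8316%

96.8316%
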